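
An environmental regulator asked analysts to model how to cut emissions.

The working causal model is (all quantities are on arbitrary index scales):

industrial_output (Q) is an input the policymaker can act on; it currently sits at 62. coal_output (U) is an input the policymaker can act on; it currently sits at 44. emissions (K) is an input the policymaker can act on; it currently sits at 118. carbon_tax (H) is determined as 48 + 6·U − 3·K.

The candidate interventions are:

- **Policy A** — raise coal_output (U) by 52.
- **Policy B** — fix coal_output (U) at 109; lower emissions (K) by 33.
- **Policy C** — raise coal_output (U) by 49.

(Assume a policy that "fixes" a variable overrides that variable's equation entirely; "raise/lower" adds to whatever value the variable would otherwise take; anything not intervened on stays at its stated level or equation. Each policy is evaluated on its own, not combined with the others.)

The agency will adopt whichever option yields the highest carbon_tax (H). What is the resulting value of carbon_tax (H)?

Policy A (U + 52):
  U = 44 + 52 = 96
  K = 118
  H = 48 + 6·96 − 3·118 = 270
Policy B (U := 109, K − 33):
  U = 109
  K = 118 − 33 = 85
  H = 48 + 6·109 − 3·85 = 447
Policy C (U + 49):
  U = 44 + 49 = 93
  K = 118
  H = 48 + 6·93 − 3·118 = 252
Comparing — Policy A: H=270, Policy B: H=447, Policy C: H=252. Highest is 447 (Policy B).

447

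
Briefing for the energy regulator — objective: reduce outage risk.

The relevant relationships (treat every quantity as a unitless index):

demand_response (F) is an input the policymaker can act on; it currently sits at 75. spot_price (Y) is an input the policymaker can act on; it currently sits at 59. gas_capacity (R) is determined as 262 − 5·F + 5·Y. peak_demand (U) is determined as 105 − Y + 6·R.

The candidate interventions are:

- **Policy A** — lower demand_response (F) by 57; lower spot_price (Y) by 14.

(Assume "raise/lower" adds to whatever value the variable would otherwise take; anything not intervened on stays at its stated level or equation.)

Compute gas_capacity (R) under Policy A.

Policy A (F − 57, Y − 14):
  F = 75 − 57 = 18
  Y = 59 − 14 = 45
  R = 262 − 5·18 + 5·45 = 397

397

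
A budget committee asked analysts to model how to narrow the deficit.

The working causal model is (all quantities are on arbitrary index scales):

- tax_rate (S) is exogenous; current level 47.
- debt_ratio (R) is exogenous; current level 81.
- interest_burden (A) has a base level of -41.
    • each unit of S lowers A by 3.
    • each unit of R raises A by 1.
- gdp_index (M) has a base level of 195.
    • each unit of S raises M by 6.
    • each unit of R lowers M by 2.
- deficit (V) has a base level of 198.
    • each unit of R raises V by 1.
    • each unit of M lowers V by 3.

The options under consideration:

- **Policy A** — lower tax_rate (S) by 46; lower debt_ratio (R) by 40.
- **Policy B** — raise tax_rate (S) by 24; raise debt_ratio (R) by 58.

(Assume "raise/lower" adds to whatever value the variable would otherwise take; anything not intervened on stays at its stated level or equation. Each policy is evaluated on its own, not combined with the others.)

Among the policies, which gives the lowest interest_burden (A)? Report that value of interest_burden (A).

Policy A (S − 46, R − 40):
  S = 47 − 46 = 1
  R = 81 − 40 = 41
  A = -41 − 3·1 + 41 = -3
Policy B (S + 24, R + 58):
  S = 47 + 24 = 71
  R = 81 + 58 = 139
  A = -41 − 3·71 + 139 = -115
Comparing — Policy A: A=-3, Policy B: A=-115. Lowest is -115 (Policy B).

-115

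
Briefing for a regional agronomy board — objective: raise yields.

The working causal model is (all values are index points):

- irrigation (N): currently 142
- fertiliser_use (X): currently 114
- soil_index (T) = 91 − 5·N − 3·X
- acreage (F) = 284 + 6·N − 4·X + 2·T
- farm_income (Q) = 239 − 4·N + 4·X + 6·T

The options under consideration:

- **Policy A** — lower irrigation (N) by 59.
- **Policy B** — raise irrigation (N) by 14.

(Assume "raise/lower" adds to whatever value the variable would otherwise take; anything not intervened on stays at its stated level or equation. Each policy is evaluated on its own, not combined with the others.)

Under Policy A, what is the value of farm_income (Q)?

Policy A (N − 59):
  N = 142 − 59 = 83
  X = 114
  T = 91 − 5·83 − 3·114 = -666
  Q = 239 − 4·83 + 4·114 + 6·(-666) = -3633

-3633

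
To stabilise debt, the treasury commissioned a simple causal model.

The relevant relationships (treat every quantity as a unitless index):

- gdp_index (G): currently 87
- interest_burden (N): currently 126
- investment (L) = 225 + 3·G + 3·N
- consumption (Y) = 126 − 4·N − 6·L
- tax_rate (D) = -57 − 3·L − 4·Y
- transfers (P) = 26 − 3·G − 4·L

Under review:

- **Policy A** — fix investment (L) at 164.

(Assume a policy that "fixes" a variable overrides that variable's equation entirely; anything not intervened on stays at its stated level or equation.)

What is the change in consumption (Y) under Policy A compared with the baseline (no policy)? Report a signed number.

Baseline:
  G = 87
  N = 126
  L = 225 + 3·87 + 3·126 = 864
  Y = 126 − 4·126 − 6·864 = -5562
Policy A (L := 164):
  G = 87
  N = 126
  L = 164
  Y = 126 − 4·126 − 6·164 = -1362
Change in Y: -1362 − (-5562) = 4200

4200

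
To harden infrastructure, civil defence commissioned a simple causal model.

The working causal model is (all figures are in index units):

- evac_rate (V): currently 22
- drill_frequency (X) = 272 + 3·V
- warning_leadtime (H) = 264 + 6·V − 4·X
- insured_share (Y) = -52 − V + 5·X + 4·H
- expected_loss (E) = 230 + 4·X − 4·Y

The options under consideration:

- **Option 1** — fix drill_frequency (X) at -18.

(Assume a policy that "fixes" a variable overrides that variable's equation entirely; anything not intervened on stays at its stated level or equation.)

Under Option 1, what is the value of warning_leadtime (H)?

468

Option 1 (X := -18):
  V = 22
  X = -18
  H = 264 + 6·22 − 4·(-18) = 468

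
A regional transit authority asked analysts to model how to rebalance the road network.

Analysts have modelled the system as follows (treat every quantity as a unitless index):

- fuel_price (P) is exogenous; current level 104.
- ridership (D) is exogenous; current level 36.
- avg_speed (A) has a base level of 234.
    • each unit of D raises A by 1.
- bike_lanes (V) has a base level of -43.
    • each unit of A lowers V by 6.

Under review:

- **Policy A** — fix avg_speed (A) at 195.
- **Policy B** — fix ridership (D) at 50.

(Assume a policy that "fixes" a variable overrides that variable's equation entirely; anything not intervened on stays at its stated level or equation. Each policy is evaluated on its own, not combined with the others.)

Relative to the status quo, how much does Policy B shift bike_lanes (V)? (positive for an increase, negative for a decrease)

Baseline:
  D = 36
  A = 234 + 36 = 270
  V = -43 − 6·270 = -1663
Policy B (D := 50):
  D = 50
  A = 234 + 50 = 284
  V = -43 − 6·284 = -1747
Change in V: -1747 − (-1663) = -84

-84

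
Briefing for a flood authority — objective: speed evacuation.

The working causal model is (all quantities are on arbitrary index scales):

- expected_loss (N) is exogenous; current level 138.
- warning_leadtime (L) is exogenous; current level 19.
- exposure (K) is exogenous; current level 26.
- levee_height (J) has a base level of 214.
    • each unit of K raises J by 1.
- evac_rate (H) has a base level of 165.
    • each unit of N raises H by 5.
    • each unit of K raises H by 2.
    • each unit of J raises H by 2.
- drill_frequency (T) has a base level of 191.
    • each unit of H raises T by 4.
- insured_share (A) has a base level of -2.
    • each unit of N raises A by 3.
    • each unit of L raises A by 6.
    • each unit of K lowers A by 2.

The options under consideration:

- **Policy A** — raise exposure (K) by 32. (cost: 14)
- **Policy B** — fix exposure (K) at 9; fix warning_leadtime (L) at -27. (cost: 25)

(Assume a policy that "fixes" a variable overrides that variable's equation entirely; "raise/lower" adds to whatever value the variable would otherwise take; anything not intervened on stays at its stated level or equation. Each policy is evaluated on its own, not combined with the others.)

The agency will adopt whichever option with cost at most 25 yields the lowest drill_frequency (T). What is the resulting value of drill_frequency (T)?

Policy A (K + 32):
  N = 138
  K = 26 + 32 = 58
  J = 214 + 58 = 272
  H = 165 + 5·138 + 2·58 + 2·272 = 1515
  T = 191 + 4·1515 = 6251
Policy B (K := 9, L := -27):
  N = 138
  K = 9
  J = 214 + 9 = 223
  H = 165 + 5·138 + 2·9 + 2·223 = 1319
  T = 191 + 4·1319 = 5467
Comparing — Policy A: T=6251, Policy B: T=5467. Lowest is 5467 (Policy B).

5467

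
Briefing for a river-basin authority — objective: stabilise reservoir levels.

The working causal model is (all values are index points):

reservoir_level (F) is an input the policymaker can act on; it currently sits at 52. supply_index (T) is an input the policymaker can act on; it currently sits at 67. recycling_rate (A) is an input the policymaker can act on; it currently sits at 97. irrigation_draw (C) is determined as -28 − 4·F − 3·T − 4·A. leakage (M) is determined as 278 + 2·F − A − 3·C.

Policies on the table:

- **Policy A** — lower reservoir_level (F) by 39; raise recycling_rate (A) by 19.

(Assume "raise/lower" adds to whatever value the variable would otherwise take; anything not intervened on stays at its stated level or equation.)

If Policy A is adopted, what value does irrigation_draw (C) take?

Policy A (F − 39, A + 19):
  F = 52 − 39 = 13
  T = 67
  A = 97 + 19 = 116
  C = -28 − 4·13 − 3·67 − 4·116 = -745

-745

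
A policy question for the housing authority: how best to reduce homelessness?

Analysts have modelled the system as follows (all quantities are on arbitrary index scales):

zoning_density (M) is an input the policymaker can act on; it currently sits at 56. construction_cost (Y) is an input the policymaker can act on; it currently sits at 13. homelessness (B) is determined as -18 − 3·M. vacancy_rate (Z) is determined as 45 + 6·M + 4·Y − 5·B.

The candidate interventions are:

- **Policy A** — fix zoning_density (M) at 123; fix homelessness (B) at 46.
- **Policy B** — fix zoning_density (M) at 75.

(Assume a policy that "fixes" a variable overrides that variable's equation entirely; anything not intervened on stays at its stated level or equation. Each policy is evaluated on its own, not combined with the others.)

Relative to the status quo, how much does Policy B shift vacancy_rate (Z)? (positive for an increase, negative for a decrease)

Baseline:
  M = 56
  Y = 13
  B = -18 − 3·56 = -186
  Z = 45 + 6·56 + 4·13 − 5·(-186) = 1363
Policy B (M := 75):
  M = 75
  Y = 13
  B = -18 − 3·75 = -243
  Z = 45 + 6·75 + 4·13 − 5·(-243) = 1762
Change in Z: 1762 − 1363 = 399

399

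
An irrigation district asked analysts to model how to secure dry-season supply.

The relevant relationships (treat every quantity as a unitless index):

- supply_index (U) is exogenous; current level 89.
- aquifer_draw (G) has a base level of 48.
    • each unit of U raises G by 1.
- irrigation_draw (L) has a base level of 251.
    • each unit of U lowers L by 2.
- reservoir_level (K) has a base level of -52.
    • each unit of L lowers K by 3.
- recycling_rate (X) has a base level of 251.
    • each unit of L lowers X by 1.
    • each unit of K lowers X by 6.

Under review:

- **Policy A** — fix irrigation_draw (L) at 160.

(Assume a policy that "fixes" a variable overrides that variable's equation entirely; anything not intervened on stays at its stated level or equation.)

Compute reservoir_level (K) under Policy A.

Policy A (L := 160):
  U = 89
  L = 160
  K = -52 − 3·160 = -532

-532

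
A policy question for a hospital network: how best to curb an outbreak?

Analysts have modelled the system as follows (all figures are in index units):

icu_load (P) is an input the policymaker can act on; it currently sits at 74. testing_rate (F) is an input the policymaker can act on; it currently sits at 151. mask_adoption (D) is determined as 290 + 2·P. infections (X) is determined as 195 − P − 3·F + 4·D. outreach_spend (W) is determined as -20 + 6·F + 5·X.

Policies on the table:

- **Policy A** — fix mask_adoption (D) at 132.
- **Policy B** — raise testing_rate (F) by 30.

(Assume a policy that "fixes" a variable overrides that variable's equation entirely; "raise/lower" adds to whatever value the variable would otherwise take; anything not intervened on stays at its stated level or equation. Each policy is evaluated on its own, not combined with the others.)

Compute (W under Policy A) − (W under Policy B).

-5850

Policy A (D := 132):
  P = 74
  F = 151
  D = 132
  X = 195 − 74 − 3·151 + 4·132 = 196
  W = -20 + 6·151 + 5·196 = 1866
Policy B (F + 30):
  P = 74
  F = 151 + 30 = 181
  D = 290 + 2·74 = 438
  X = 195 − 74 − 3·181 + 4·438 = 1330
  W = -20 + 6·181 + 5·1330 = 7716
W: 1866 − 7716 = -5850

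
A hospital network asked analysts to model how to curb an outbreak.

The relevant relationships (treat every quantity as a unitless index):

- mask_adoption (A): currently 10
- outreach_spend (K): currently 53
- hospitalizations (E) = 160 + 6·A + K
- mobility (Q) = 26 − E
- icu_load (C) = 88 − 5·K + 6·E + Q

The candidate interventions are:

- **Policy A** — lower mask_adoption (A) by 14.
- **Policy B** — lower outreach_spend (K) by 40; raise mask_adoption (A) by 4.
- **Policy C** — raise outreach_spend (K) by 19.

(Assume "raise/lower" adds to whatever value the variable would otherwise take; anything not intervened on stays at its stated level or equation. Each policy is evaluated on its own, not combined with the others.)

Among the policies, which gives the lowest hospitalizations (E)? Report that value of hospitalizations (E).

Policy A (A − 14):
  A = 10 − 14 = -4
  K = 53
  E = 160 + 6·(-4) + 53 = 189
Policy B (K − 40, A + 4):
  A = 10 + 4 = 14
  K = 53 − 40 = 13
  E = 160 + 6·14 + 13 = 257
Policy C (K + 19):
  A = 10
  K = 53 + 19 = 72
  E = 160 + 6·10 + 72 = 292
Comparing — Policy A: E=189, Policy B: E=257, Policy C: E=292. Lowest is 189 (Policy A).

189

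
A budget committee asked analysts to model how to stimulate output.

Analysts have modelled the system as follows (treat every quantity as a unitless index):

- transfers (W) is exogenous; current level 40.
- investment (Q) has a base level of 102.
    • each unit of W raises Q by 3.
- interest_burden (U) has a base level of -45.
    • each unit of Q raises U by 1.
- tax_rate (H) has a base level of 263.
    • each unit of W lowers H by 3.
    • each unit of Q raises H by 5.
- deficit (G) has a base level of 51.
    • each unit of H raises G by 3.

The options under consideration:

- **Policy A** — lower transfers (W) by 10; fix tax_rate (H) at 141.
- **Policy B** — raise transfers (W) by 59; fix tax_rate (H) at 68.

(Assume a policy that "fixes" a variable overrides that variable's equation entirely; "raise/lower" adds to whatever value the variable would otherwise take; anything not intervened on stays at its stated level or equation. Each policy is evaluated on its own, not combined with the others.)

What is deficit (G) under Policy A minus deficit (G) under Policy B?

219

Policy A (W − 10, H := 141):
  W = 40 − 10 = 30
  Q = 102 + 3·30 = 192
  H = 141
  G = 51 + 3·141 = 474
Policy B (W + 59, H := 68):
  W = 40 + 59 = 99
  Q = 102 + 3·99 = 399
  H = 68
  G = 51 + 3·68 = 255
G: 474 − 255 = 219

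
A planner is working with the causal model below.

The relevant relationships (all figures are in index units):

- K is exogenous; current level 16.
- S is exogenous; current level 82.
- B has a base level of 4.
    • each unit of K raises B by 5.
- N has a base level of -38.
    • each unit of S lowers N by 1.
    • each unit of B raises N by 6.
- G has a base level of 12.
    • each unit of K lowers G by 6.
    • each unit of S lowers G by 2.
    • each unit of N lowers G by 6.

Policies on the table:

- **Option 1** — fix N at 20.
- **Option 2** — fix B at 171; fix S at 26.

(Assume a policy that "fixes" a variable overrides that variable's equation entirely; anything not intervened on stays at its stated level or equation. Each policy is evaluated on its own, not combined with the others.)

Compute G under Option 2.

-5908

Option 2 (B := 171, S := 26):
  K = 16
  S = 26
  B = 171
  N = -38 − 26 + 6·171 = 962
  G = 12 − 6·16 − 2·26 − 6·962 = -5908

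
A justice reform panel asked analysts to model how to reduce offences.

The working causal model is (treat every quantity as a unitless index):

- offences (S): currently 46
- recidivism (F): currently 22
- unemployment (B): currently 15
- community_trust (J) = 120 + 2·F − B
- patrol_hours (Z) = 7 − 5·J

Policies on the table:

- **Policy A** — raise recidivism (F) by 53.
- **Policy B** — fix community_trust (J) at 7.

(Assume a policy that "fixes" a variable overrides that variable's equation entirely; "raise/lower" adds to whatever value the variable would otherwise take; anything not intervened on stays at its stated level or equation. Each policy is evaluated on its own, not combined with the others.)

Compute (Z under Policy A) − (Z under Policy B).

Policy A (F + 53):
  F = 22 + 53 = 75
  B = 15
  J = 120 + 2·75 − 15 = 255
  Z = 7 − 5·255 = -1268
Policy B (J := 7):
  F = 22
  B = 15
  J = 7
  Z = 7 − 5·7 = -28
Z: -1268 − (-28) = -1240

-1240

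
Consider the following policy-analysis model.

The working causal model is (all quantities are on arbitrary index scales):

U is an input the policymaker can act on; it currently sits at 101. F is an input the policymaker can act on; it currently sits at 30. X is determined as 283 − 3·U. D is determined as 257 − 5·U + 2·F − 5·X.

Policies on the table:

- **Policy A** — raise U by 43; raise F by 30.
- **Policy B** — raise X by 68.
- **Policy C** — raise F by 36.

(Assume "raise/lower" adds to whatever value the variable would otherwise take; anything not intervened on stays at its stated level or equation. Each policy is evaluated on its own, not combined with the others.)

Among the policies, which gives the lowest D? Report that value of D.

-428

Policy A (U + 43, F + 30):
  U = 101 + 43 = 144
  F = 30 + 30 = 60
  X = 283 − 3·144 = -149
  D = 257 − 5·144 + 2·60 − 5·(-149) = 402
Policy B (X + 68):
  U = 101
  F = 30
  X = 283 − 3·101 (+68 from intervention) = 48
  D = 257 − 5·101 + 2·30 − 5·48 = -428
Policy C (F + 36):
  U = 101
  F = 30 + 36 = 66
  X = 283 − 3·101 = -20
  D = 257 − 5·101 + 2·66 − 5·(-20) = -16
Comparing — Policy A: D=402, Policy B: D=-428, Policy C: D=-16. Lowest is -428 (Policy B).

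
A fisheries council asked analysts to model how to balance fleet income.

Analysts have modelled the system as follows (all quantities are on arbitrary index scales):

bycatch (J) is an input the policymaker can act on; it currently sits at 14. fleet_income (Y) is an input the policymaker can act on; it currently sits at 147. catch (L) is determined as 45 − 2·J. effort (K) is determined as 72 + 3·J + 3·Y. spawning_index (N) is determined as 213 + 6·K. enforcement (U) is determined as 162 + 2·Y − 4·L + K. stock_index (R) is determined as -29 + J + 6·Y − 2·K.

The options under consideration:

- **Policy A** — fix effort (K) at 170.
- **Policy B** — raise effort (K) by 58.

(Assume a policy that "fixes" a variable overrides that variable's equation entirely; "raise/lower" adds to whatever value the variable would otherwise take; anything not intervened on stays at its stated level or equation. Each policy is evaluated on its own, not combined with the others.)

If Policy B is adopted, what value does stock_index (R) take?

Policy B (K + 58):
  J = 14
  Y = 147
  K = 72 + 3·14 + 3·147 (+58 from intervention) = 613
  R = -29 + 14 + 6·147 − 2·613 = -359

-359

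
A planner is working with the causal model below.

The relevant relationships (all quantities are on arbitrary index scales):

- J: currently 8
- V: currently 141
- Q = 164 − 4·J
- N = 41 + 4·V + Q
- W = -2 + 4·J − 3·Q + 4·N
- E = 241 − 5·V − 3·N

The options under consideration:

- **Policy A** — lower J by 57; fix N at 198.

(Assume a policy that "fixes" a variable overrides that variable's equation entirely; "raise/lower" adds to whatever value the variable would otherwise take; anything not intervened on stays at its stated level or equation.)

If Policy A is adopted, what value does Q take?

360

Policy A (J − 57, N := 198):
  J = 8 − 57 = -49
  Q = 164 − 4·(-49) = 360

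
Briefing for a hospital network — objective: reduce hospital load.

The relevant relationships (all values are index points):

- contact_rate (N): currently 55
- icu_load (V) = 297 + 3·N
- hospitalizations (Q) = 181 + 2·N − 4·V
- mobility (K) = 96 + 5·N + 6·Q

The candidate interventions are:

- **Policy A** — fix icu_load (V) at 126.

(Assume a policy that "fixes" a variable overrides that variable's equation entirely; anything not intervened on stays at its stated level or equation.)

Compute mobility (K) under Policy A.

Policy A (V := 126):
  N = 55
  V = 126
  Q = 181 + 2·55 − 4·126 = -213
  K = 96 + 5·55 + 6·(-213) = -907

-907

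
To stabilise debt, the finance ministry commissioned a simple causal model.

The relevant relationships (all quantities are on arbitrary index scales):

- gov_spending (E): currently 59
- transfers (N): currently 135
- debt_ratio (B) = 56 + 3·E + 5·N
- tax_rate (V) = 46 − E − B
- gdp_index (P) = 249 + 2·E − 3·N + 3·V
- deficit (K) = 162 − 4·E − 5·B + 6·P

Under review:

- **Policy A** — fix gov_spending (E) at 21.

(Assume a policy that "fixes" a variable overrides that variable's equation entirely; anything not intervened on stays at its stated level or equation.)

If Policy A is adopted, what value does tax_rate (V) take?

Policy A (E := 21):
  E = 21
  N = 135
  B = 56 + 3·21 + 5·135 = 794
  V = 46 − 21 − 794 = -769

-769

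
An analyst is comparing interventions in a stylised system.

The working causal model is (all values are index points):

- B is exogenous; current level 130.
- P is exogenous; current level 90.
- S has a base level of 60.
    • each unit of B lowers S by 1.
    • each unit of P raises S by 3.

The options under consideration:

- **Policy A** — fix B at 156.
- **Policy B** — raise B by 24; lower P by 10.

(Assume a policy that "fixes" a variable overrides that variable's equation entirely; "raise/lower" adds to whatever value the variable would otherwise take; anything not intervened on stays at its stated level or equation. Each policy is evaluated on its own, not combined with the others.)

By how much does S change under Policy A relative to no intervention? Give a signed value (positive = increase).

-26

Baseline:
  B = 130
  P = 90
  S = 60 − 130 + 3·90 = 200
Policy A (B := 156):
  B = 156
  P = 90
  S = 60 − 156 + 3·90 = 174
Change in S: 174 − 200 = -26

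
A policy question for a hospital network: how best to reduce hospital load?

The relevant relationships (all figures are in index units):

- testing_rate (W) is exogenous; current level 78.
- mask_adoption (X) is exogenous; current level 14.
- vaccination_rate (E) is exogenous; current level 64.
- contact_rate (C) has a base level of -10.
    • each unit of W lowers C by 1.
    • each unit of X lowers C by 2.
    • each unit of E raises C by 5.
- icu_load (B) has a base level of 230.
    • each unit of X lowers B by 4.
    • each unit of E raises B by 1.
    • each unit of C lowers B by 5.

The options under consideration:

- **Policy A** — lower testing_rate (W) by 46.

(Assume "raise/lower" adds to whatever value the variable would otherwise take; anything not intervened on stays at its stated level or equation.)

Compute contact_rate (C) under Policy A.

Policy A (W − 46):
  W = 78 − 46 = 32
  X = 14
  E = 64
  C = -10 − 32 − 2·14 + 5·64 = 250

250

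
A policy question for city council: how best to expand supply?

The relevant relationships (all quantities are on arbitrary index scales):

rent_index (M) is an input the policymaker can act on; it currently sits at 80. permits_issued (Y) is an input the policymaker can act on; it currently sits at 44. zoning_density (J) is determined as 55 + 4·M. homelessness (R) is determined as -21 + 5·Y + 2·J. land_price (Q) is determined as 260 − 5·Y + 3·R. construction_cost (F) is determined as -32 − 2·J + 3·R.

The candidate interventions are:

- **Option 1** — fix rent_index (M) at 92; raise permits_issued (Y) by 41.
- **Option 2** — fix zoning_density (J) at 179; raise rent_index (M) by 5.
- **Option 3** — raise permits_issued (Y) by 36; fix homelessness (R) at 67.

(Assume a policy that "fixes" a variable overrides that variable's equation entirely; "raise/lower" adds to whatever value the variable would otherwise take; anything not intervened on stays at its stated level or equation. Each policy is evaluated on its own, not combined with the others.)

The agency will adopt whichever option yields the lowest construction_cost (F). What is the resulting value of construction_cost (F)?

-581

Option 1 (M := 92, Y + 41):
  M = 92
  Y = 44 + 41 = 85
  J = 55 + 4·92 = 423
  R = -21 + 5·85 + 2·423 = 1250
  F = -32 − 2·423 + 3·1250 = 2872
Option 2 (J := 179, M + 5):
  M = 80 + 5 = 85
  Y = 44
  J = 179
  R = -21 + 5·44 + 2·179 = 557
  F = -32 − 2·179 + 3·557 = 1281
Option 3 (Y + 36, R := 67):
  M = 80
  Y = 44 + 36 = 80
  J = 55 + 4·80 = 375
  R = 67
  F = -32 − 2·375 + 3·67 = -581
Comparing — Option 1: F=2872, Option 2: F=1281, Option 3: F=-581. Lowest is -581 (Option 3).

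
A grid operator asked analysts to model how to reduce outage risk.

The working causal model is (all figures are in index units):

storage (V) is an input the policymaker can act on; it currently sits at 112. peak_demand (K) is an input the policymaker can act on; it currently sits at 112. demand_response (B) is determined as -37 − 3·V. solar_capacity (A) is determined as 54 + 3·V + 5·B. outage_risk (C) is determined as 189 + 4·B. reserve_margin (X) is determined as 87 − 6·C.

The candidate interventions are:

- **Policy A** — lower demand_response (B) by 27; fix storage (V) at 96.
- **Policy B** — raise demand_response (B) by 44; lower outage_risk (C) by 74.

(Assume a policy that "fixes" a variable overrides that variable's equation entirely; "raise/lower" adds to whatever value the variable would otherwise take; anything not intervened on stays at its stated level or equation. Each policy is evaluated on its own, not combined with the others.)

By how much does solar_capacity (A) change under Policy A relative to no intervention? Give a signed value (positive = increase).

57

Baseline:
  V = 112
  B = -37 − 3·112 = -373
  A = 54 + 3·112 + 5·(-373) = -1475
Policy A (B − 27, V := 96):
  V = 96
  B = -37 − 3·96 (−27 from intervention) = -352
  A = 54 + 3·96 + 5·(-352) = -1418
Change in A: -1418 − (-1475) = 57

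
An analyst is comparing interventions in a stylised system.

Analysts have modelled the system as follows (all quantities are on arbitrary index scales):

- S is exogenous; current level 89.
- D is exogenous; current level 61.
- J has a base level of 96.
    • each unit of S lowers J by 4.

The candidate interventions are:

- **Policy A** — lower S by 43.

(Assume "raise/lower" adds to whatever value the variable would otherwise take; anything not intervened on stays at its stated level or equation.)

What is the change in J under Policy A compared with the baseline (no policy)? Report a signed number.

172

Baseline:
  S = 89
  J = 96 − 4·89 = -260
Policy A (S − 43):
  S = 89 − 43 = 46
  J = 96 − 4·46 = -88
Change in J: -88 − (-260) = 172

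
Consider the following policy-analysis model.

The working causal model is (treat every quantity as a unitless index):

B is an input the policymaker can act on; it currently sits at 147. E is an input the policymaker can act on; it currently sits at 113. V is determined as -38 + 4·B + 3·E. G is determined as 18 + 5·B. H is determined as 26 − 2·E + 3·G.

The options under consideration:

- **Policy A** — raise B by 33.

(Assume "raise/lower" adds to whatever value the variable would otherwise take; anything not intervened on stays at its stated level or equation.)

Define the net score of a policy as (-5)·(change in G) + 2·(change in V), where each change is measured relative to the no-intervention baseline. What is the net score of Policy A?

Baseline:
  B = 147
  E = 113
  V = -38 + 4·147 + 3·113 = 889
  G = 18 + 5·147 = 753
Policy A (B + 33):
  B = 147 + 33 = 180
  E = 113
  V = -38 + 4·180 + 3·113 = 1021
  G = 18 + 5·180 = 918
ΔG = 918 − 753 = 165; ΔV = 1021 − 889 = 132
Score = (-5)·165 + 2·132 = -561

-561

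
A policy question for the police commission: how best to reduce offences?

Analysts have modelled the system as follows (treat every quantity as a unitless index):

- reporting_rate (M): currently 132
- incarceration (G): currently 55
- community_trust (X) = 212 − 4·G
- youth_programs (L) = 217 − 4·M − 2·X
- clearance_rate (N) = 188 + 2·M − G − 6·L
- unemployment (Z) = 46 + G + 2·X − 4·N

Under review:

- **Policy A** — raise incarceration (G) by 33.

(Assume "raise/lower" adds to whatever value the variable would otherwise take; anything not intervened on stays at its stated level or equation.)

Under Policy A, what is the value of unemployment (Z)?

Policy A (G + 33):
  M = 132
  G = 55 + 33 = 88
  X = 212 − 4·88 = -140
  L = 217 − 4·132 − 2·(-140) = -31
  N = 188 + 2·132 − 88 − 6·(-31) = 550
  Z = 46 + 88 + 2·(-140) − 4·550 = -2346

-2346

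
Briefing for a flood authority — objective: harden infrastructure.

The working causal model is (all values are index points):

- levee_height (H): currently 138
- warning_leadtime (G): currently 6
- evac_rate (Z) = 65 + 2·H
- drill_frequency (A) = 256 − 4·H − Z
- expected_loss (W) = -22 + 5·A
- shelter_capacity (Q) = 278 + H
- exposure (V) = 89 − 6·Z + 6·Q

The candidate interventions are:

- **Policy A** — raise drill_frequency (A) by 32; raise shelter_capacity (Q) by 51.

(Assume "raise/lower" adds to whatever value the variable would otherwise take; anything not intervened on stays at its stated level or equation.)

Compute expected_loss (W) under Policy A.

-3047

Policy A (A + 32, Q + 51):
  H = 138
  Z = 65 + 2·138 = 341
  A = 256 − 4·138 − 341 (+32 from intervention) = -605
  W = -22 + 5·(-605) = -3047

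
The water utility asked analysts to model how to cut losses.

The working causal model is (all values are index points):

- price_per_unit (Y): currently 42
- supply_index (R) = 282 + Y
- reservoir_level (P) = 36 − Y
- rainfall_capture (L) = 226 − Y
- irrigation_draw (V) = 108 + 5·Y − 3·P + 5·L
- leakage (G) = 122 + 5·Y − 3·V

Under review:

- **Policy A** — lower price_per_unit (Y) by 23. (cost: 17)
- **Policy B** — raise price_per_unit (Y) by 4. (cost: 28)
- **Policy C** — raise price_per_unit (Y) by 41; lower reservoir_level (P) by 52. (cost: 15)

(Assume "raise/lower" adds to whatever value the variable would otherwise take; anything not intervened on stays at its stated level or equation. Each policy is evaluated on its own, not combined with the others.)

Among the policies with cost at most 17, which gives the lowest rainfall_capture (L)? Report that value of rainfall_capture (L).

Policy A (Y − 23):
  Y = 42 − 23 = 19
  L = 226 − 19 = 207
Policy C (Y + 41, P − 52):
  Y = 42 + 41 = 83
  L = 226 − 83 = 143
Comparing — Policy A: L=207, Policy C: L=143. Lowest is 143 (Policy C).

143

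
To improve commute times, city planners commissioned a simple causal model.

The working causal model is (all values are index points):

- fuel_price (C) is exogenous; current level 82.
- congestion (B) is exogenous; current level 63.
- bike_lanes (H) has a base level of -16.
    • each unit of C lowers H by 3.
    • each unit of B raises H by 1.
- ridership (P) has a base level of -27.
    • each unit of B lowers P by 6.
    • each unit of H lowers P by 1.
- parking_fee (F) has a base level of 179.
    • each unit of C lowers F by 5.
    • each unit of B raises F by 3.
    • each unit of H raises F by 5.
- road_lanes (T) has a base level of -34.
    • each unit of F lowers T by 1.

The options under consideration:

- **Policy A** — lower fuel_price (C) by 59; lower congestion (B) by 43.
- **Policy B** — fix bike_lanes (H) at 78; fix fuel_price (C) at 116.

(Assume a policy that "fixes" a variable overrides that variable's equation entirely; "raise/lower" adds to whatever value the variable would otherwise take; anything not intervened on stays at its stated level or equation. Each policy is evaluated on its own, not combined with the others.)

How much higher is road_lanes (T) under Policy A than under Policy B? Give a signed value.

379

Policy A (C − 59, B − 43):
  C = 82 − 59 = 23
  B = 63 − 43 = 20
  H = -16 − 3·23 + 20 = -65
  F = 179 − 5·23 + 3·20 + 5·(-65) = -201
  T = -34 − (-201) = 167
Policy B (H := 78, C := 116):
  C = 116
  B = 63
  H = 78
  F = 179 − 5·116 + 3·63 + 5·78 = 178
  T = -34 − 178 = -212
T: 167 − (-212) = 379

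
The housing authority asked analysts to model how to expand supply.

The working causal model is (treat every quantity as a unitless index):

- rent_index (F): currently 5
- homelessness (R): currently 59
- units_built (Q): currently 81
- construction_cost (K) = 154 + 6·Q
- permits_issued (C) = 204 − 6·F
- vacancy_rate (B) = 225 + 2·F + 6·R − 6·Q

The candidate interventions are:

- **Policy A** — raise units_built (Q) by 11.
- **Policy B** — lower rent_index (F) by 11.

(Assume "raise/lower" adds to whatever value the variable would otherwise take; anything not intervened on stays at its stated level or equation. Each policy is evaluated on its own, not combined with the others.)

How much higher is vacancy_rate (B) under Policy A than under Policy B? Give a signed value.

-44

Policy A (Q + 11):
  F = 5
  R = 59
  Q = 81 + 11 = 92
  B = 225 + 2·5 + 6·59 − 6·92 = 37
Policy B (F − 11):
  F = 5 − 11 = -6
  R = 59
  Q = 81
  B = 225 + 2·(-6) + 6·59 − 6·81 = 81
B: 37 − 81 = -44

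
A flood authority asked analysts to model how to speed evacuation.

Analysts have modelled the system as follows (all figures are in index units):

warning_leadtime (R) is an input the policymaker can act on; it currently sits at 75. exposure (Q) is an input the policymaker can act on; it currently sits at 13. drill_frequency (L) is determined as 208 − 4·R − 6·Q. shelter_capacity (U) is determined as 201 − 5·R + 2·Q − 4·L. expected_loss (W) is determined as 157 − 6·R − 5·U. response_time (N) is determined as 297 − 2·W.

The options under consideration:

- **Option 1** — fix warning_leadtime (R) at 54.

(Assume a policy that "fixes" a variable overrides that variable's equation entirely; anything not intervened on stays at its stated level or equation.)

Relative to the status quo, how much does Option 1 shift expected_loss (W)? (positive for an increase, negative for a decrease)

1281

Baseline:
  R = 75
  Q = 13
  L = 208 − 4·75 − 6·13 = -170
  U = 201 − 5·75 + 2·13 − 4·(-170) = 532
  W = 157 − 6·75 − 5·532 = -2953
Option 1 (R := 54):
  R = 54
  Q = 13
  L = 208 − 4·54 − 6·13 = -86
  U = 201 − 5·54 + 2·13 − 4·(-86) = 301
  W = 157 − 6·54 − 5·301 = -1672
Change in W: -1672 − (-2953) = 1281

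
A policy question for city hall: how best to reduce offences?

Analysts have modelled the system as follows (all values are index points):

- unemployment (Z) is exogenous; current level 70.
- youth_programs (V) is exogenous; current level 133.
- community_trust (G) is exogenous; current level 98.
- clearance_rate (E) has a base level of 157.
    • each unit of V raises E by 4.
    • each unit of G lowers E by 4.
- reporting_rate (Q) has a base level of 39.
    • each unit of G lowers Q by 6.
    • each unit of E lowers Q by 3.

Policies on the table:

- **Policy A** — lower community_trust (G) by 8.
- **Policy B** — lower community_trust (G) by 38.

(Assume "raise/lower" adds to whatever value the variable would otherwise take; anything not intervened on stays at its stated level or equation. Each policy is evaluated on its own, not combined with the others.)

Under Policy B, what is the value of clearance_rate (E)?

449

Policy B (G − 38):
  V = 133
  G = 98 − 38 = 60
  E = 157 + 4·133 − 4·60 = 449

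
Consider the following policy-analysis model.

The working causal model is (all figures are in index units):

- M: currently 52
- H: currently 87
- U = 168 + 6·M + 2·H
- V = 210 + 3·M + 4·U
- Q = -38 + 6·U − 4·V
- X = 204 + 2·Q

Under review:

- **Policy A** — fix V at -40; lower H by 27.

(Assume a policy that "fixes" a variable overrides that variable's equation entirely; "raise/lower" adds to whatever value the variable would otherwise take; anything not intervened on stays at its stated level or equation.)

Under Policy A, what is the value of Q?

Policy A (V := -40, H − 27):
  M = 52
  H = 87 − 27 = 60
  U = 168 + 6·52 + 2·60 = 600
  V = -40
  Q = -38 + 6·600 − 4·(-40) = 3722

3722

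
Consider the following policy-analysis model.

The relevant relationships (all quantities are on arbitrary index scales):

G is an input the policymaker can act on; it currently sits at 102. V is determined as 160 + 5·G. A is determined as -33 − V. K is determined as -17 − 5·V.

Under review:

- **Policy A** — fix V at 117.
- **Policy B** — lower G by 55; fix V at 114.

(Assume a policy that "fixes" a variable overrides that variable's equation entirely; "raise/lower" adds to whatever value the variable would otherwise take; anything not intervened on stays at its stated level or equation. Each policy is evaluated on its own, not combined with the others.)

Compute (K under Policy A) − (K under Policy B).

-15

Policy A (V := 117):
  G = 102
  V = 117
  K = -17 − 5·117 = -602
Policy B (G − 55, V := 114):
  G = 102 − 55 = 47
  V = 114
  K = -17 − 5·114 = -587
K: -602 − (-587) = -15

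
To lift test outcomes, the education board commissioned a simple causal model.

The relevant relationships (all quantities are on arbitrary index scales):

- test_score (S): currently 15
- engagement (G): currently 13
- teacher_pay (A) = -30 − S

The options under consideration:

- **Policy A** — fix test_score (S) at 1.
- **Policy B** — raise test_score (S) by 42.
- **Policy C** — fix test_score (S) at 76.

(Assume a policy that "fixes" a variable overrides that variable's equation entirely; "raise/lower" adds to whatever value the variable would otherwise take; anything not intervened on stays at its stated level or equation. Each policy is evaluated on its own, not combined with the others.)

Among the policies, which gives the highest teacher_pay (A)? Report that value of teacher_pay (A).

-31

Policy A (S := 1):
  S = 1
  A = -30 − 1 = -31
Policy B (S + 42):
  S = 15 + 42 = 57
  A = -30 − 57 = -87
Policy C (S := 76):
  S = 76
  A = -30 − 76 = -106
Comparing — Policy A: A=-31, Policy B: A=-87, Policy C: A=-106. Highest is -31 (Policy A).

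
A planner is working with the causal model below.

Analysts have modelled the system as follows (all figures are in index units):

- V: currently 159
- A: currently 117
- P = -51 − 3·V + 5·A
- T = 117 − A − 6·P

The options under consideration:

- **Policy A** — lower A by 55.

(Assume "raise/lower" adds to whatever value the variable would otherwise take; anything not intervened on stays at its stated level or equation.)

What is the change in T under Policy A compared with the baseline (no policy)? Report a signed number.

Baseline:
  V = 159
  A = 117
  P = -51 − 3·159 + 5·117 = 57
  T = 117 − 117 − 6·57 = -342
Policy A (A − 55):
  V = 159
  A = 117 − 55 = 62
  P = -51 − 3·159 + 5·62 = -218
  T = 117 − 62 − 6·(-218) = 1363
Change in T: 1363 − (-342) = 1705

1705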